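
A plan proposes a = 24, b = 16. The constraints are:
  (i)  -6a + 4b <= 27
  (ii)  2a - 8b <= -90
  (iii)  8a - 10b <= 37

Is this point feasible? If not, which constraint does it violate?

not feasible — violates (ii)

Constraint (ii): 2a - 8b = -80, which is not ≤ -90. All other constraints are satisfied.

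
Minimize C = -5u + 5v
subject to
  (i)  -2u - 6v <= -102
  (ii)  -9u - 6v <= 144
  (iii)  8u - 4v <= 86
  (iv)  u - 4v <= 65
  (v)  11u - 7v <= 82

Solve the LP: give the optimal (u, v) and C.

u = 603/40, v = 479/40, minimum C = -31/2

Feasible corners and C = -5u + 5v:
  (-246/7, 201/7) → C = 2235/7
  (603/40, 479/40) → C = -31/2
  (137/6, 145/6) → C = 20/3
The feasible region is unbounded (it extends along (1, 2), (-2, 3)), but C strictly increases along every unbounded feasible direction, so there is no improving ray and the minimum is attained at a vertex.

The binding constraints are -2u - 6v = -102 and 11u - 7v = 82.
Solving simultaneously gives u = 603/40, v = 479/40.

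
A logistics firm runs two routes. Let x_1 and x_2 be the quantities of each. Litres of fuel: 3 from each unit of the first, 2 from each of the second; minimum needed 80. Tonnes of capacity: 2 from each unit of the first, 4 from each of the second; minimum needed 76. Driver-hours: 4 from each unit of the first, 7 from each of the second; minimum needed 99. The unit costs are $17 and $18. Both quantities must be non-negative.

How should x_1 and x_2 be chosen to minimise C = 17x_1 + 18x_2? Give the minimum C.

Extreme points and C = 17x_1 + 18x_2:
  (0, 40) → C = 720
  (38, 0) → C = 646
  (21, 17/2) → C = 510
The feasible region is unbounded (it extends along (0, 1), (1, 0)), but C strictly increases along every unbounded feasible direction, so there is no improving ray and the minimum is attained at a vertex.

At the optimal vertex, 3x_1 + 2x_2 = 80 and 2x_1 + 4x_2 = 76.
Solving simultaneously gives x_1 = 21, x_2 = 17/2.

x_1 = 21, x_2 = 17/2, minimum C = 510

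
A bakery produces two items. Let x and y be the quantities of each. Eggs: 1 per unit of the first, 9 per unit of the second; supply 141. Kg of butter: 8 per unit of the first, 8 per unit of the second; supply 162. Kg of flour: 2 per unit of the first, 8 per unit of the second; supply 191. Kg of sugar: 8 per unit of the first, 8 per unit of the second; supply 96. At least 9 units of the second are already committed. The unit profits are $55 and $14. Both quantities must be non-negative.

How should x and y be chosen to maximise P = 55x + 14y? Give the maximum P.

Vertices and P = 55x + 14y:
  (0, 12) → P = 168
  (0, 9) → P = 126
  (3, 9) → P = 291

At the optimal vertex, 8x + 8y = 96 and y = 9.
Solving simultaneously gives x = 3, y = 9.

x = 3, y = 9, maximum P = 291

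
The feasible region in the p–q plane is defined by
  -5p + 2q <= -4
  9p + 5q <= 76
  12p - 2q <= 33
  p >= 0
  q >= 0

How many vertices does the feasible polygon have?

The feasible vertices (each the meet of two boundaries and inside every other half-plane) are:
  (4, 8)
  (4/5, 0)
  (317/78, 205/26)
  (11/4, 0)

4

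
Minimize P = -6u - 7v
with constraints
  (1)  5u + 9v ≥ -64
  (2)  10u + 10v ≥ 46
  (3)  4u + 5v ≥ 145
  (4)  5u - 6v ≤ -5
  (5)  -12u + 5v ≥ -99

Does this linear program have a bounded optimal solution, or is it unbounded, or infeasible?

From the feasible point (-122, 633/5), moving in the direction (-10, 10) keeps every constraint satisfied while P decreases without bound.

unbounded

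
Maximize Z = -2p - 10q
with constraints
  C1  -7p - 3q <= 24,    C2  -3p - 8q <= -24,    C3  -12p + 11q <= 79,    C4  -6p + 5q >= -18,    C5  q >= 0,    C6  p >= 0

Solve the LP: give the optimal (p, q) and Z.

Corner points and Z = -2p - 10q:
  (88/21, 10/7) → Z = -68/3
  (0, 3) → Z = -30
  (593/6, 115) → Z = -4043/3
  (0, 79/11) → Z = -790/11

The optimum lies where -3p - 8q = -24 and -6p + 5q = -18.
Solving simultaneously gives p = 88/21, q = 10/7.

p = 88/21, q = 10/7, maximum Z = -68/3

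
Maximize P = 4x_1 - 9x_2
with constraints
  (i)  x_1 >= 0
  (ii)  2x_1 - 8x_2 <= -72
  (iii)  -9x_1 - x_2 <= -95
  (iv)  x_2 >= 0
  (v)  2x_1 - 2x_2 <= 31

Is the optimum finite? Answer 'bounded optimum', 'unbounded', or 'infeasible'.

Feasible corners and P = 4x_1 - 9x_2:
  (0, 95) → P = -855
  (344/37, 419/37) → P = -2395/37
  (98/3, 103/6) → P = -143/6
The feasible region has finitely many vertices and no improving ray; the maximum is -143/6 at (98/3, 103/6).

bounded optimum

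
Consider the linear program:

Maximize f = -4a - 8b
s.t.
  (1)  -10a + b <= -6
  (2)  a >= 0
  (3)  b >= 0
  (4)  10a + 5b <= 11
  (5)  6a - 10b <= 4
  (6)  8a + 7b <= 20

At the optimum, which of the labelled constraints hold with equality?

(1) and (3)

Corner points and f = -4a - 8b:
  (3/5, 0) → f = -12/5
  (41/60, 5/6) → f = -47/5
  (2/3, 0) → f = -8/3
  (1, 1/5) → f = -28/5

The maximum is at (3/5, 0). Substituting into each constraint, equality holds for (1) and (3); the remaining constraints have slack.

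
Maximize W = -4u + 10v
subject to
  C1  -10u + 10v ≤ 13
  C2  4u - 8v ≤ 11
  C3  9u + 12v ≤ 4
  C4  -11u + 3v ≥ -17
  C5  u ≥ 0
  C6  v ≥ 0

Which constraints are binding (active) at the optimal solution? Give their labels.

C3 and C5

Feasible corners and W = -4u + 10v:
  (0, 1/3) → W = 10/3
  (4/9, 0) → W = -16/9
  (0, 0) → W = 0

The maximum is at (0, 1/3). Substituting into each constraint, equality holds for C3 and C5; the remaining constraints have slack.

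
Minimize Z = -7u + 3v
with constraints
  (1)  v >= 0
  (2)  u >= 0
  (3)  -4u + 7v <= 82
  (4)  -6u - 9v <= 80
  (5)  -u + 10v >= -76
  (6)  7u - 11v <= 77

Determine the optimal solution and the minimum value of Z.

Extreme points and Z = -7u + 3v:
  (0, 0) → Z = 0
  (11, 0) → Z = -77
  (0, 82/7) → Z = 246/7
  (1441/5, 882/5) → Z = -7441/5

The optimum lies where -4u + 7v = 82 and 7u - 11v = 77.
Solving simultaneously gives u = 1441/5, v = 882/5.

u = 1441/5, v = 882/5, minimum Z = -7441/5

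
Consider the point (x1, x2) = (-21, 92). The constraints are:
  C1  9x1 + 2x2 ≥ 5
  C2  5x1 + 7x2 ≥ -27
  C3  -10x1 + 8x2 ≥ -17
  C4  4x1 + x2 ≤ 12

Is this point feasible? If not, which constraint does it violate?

Constraint C1: 9x1 + 2x2 = -5, which is not ≥ 5. All other constraints are satisfied.

not feasible — violates C1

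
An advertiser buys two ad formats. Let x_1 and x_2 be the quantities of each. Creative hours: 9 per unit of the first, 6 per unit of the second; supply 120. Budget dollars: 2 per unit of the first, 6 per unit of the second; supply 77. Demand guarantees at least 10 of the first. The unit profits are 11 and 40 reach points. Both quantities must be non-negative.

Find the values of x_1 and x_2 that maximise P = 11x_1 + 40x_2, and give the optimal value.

x_1 = 10, x_2 = 5, maximum P = 310

Extreme points and P = 11x_1 + 40x_2:
  (40/3, 0) → P = 440/3
  (10, 0) → P = 110
  (10, 5) → P = 310

The optimum lies where 9x_1 + 6x_2 = 120 and x_1 = 10.
Solving simultaneously gives x_1 = 10, x_2 = 5.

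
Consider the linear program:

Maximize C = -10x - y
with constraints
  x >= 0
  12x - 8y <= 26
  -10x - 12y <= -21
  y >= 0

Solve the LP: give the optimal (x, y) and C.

The feasible region is unbounded (it extends along (0, 1), (2, 3)), but C strictly decreases along every unbounded feasible direction, so there is no improving ray and the maximum is attained at a vertex.

The binding constraints are x = 0 and -10x - 12y = -21.
Solving simultaneously gives x = 0, y = 7/4.

x = 0, y = 7/4, maximum C = -7/4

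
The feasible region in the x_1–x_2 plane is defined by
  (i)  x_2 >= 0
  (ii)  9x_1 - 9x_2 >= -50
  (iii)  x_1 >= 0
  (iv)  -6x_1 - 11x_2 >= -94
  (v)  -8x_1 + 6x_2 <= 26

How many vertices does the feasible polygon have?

4

Pairwise boundary intersections that survive every other constraint:
  (0, 0)
  (47/3, 0)
  (0, 13/3)
  (139/62, 227/31)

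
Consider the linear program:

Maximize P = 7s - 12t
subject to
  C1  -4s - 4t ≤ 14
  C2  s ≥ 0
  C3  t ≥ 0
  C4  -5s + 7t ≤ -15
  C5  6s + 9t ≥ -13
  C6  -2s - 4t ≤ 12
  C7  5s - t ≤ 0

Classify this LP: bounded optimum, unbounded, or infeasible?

infeasible

The boundaries s = 0 and t = 0 meet at (0, 0), but that point violates -5s + 7t ≤ -15. Every candidate vertex is excluded by some other constraint, so the feasible region is empty.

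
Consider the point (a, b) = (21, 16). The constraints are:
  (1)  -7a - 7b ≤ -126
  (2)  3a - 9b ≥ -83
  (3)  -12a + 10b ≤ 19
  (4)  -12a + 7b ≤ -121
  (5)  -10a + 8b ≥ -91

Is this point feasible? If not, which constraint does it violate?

feasible

(1): -259 ≤ -126 ✓
(2): -81 ≥ -83 ✓
(3): -92 ≤ 19 ✓
(4): -140 ≤ -121 ✓
(5): -82 ≥ -91 ✓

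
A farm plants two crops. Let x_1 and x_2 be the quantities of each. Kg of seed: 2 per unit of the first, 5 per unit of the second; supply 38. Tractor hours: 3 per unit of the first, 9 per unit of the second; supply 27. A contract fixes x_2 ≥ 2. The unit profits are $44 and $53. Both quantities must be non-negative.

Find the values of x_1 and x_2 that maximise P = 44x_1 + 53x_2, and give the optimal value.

Corner points and P = 44x_1 + 53x_2:
  (0, 3) → P = 159
  (0, 2) → P = 106
  (3, 2) → P = 238

x_1 = 3, x_2 = 2, maximum P = 238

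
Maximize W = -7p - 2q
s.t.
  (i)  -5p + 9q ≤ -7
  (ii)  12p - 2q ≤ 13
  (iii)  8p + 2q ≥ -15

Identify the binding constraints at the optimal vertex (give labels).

(ii) and (iii)

Feasible corners and W = -7p - 2q:
  (103/98, -19/98) → W = -683/98
  (-121/82, -131/82) → W = 1109/82
  (-1/10, -71/10) → W = 149/10

The maximum is at (-1/10, -71/10). Substituting into each constraint, equality holds for (ii) and (iii); the remaining constraints have slack.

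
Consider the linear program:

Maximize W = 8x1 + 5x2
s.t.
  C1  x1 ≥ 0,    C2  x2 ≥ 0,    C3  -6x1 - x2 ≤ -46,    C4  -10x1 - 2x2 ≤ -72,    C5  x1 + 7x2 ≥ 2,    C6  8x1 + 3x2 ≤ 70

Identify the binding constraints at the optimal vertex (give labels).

Feasible corners and W = 8x1 + 5x2:
  (23/3, 0) → W = 184/3
  (35/4, 0) → W = 70
  (34/5, 26/5) → W = 402/5

The maximum is at (34/5, 26/5). Substituting into each constraint, equality holds for C3 and C6; the remaining constraints have slack.

C3 and C6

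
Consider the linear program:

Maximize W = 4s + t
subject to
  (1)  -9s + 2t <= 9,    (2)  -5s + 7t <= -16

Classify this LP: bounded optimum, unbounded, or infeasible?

unbounded

From the feasible point (-95/53, -189/53), moving in the direction (7, 5) keeps every constraint satisfied while W increases without bound.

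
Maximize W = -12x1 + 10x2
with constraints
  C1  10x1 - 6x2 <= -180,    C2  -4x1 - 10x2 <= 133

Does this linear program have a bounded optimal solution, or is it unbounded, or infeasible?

unbounded

From the feasible point (-1299/62, -305/62), moving in the direction (6, 10) keeps every constraint satisfied while W increases without bound.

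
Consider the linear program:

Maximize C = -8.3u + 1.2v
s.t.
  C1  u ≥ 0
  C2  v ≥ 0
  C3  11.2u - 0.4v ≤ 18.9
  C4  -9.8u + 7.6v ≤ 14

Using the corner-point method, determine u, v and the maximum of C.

u = 0, v = 35/19, maximum C = 42/19

Feasible corners and C = -8.3u + 1.2v:
  (0, 0) → C = 0
  (0, 35/19) → C = 42/19
  (27/16, 0) → C = -2241/160
  (533/290, 2443/580) → C = -29581/2900

At the optimal vertex, u = 0 and -9.8u + 7.6v = 14.
Solving simultaneously gives u = 0, v = 35/19.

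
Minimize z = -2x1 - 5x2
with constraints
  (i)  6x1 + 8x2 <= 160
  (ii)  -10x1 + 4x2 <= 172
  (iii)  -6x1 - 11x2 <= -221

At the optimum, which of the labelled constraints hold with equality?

Feasible corners and z = -2x1 - 5x2:
  (-92/13, 329/13) → z = -1461/13
  (-4/9, 61/3) → z = -907/9
  (-504/67, 1621/67) → z = -7097/67

The minimum is at (-92/13, 329/13). Substituting into each constraint, equality holds for (i) and (ii); the remaining constraints have slack.

(i) and (ii)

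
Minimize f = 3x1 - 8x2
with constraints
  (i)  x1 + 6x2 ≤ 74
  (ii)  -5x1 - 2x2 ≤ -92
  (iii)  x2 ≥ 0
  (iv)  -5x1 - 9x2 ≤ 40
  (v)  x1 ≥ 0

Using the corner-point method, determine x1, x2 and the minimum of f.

Vertices and f = 3x1 - 8x2:
  (101/7, 139/14) → f = -253/7
  (74, 0) → f = 222
  (92/5, 0) → f = 276/5

x1 = 101/7, x2 = 139/14, minimum f = -253/7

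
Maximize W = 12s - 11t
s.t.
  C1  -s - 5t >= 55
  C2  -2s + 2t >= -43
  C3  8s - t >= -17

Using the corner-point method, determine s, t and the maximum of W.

The optimum lies where -s - 5t = 55 and -2s + 2t = -43.
Solving simultaneously gives s = 35/4, t = -51/4.

s = 35/4, t = -51/4, maximum W = 981/4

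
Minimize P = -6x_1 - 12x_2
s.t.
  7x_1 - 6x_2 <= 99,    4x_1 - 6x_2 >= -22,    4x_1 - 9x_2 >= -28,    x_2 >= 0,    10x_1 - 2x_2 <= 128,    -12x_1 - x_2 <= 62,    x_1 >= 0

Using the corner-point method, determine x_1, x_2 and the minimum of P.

Extreme points and P = -6x_1 - 12x_2:
  (604/41, 396/41) → P = -8376/41
  (0, 28/9) → P = -112/3
  (64/5, 0) → P = -384/5
  (0, 0) → P = 0

At the optimal vertex, 4x_1 - 9x_2 = -28 and 10x_1 - 2x_2 = 128.
Solving simultaneously gives x_1 = 604/41, x_2 = 396/41.

x_1 = 604/41, x_2 = 396/41, minimum P = -8376/41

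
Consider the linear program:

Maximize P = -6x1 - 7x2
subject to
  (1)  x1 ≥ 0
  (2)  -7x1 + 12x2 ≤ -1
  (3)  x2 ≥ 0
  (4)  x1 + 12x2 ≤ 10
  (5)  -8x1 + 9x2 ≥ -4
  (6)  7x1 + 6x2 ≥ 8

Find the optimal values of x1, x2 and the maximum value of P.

x1 = 32/37, x2 = 12/37, maximum P = -276/37

Vertices and P = -6x1 - 7x2:
  (13/11, 20/33) → P = -34/3
  (17/21, 7/18) → P = -955/126
  (32/37, 12/37) → P = -276/37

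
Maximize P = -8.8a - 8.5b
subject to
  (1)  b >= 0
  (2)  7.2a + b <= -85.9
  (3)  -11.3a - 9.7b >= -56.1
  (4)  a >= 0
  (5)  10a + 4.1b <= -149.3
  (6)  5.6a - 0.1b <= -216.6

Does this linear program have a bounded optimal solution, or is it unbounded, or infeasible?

The boundaries b = 0 and 5.6a - 0.1b = -216.6 meet at (-1083/28, 0), but that point violates a ≥ 0. Every candidate vertex is excluded by some other constraint, so the feasible region is empty.

infeasible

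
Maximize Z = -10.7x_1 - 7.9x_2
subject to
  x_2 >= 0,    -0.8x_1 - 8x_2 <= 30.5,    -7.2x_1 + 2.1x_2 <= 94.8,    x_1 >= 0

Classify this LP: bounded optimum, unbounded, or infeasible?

bounded optimum

Extreme points and Z = -10.7x_1 - 7.9x_2:
  (0, 0) → Z = 0
  (0, 316/7) → Z = -12482/35
The feasible region has finitely many vertices and no improving ray; the maximum is 0 at (0, 0).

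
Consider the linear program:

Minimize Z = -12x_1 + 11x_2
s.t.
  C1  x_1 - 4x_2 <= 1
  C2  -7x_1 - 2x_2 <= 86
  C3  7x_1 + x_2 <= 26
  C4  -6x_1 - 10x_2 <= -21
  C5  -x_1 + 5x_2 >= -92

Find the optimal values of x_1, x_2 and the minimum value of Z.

x_1 = 105/29, x_2 = 19/29, minimum Z = -1051/29

Extreme points and Z = -12x_1 + 11x_2:
  (105/29, 19/29) → Z = -1051/29
  (47/17, 15/34) → Z = -963/34
  (-451/29, 663/58) → Z = 18117/58
The feasible region is unbounded (it extends along (-2, 7), (-1, 7)), but Z strictly increases along every unbounded feasible direction, so there is no improving ray and the minimum is attained at a vertex.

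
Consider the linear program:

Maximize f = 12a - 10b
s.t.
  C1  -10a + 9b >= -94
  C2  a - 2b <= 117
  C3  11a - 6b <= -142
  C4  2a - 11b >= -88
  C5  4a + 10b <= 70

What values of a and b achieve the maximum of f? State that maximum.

a = -614/13, b = -818/13, maximum f = 812/13

Corner points and f = 12a - 10b:
  (-865/11, -1076/11) → f = 380/11
  (-614/13, -818/13) → f = 812/13
  (-1034/109, 684/109) → f = -19248/109
The feasible region is unbounded (it extends along (-2, -1), (-11, -2)), but f strictly decreases along every unbounded feasible direction, so there is no improving ray and the maximum is attained at a vertex.

The optimum lies where -10a + 9b = -94 and 11a - 6b = -142.
Solving simultaneously gives a = -614/13, b = -818/13.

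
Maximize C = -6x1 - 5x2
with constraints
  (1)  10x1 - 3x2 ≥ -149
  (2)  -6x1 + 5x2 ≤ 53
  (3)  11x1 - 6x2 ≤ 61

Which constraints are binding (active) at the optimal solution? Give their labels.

Feasible corners and C = -6x1 - 5x2:
  (-293/16, -91/8) → C = 667/4
  (-359/9, -2249/27) → C = 17707/27
  (623/19, 949/19) → C = -8483/19

The maximum is at (-359/9, -2249/27). Substituting into each constraint, equality holds for (1) and (3); the remaining constraints have slack.

(1) and (3)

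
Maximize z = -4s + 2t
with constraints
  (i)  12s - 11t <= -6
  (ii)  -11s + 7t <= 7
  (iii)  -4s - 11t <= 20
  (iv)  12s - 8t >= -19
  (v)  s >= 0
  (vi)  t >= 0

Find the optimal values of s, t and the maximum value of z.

Feasible corners and z = -4s + 2t:
  (0, 6/11) → z = 12/11
  (77/4, 125/4) → z = -29/2
  (0, 1) → z = 2
The feasible region is unbounded (it extends along (11, 12), (2, 3)), but z strictly decreases along every unbounded feasible direction, so there is no improving ray and the maximum is attained at a vertex.

The optimum lies where -11s + 7t = 7 and s = 0.
Solving simultaneously gives s = 0, t = 1.

s = 0, t = 1, maximum z = 2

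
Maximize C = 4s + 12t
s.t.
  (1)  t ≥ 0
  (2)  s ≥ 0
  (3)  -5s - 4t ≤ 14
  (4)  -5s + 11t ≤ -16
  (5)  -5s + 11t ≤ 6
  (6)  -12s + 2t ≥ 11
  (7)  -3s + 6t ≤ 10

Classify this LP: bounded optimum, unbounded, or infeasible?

infeasible

The boundaries t = 0 and -5s + 11t = -16 meet at (16/5, 0), but that point violates -12s + 2t ≥ 11. Every candidate vertex is excluded by some other constraint, so the feasible region is empty.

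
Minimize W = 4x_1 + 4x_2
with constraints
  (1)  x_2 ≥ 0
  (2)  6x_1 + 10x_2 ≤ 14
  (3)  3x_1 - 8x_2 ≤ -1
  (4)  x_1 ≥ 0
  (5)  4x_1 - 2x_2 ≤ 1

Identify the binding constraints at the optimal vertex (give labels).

Vertices and W = 4x_1 + 4x_2:
  (0, 7/5) → W = 28/5
  (19/26, 25/26) → W = 88/13
  (0, 1/8) → W = 1/2
  (5/13, 7/26) → W = 34/13

The minimum is at (0, 1/8). Substituting into each constraint, equality holds for (3) and (4); the remaining constraints have slack.

(3) and (4)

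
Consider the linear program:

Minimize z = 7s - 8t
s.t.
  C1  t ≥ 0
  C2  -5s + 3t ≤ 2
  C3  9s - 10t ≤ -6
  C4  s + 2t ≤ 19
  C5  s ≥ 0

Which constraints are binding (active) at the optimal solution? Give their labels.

C2 and C4

Vertices and z = 7s - 8t:
  (53/13, 97/13) → z = -405/13
  (0, 2/3) → z = -16/3
  (89/14, 177/28) → z = -85/14
  (0, 3/5) → z = -24/5

The minimum is at (53/13, 97/13). Substituting into each constraint, equality holds for C2 and C4; the remaining constraints have slack.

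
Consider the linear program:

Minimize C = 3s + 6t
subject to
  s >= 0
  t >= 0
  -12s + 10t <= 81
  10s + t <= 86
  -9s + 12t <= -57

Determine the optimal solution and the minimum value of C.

Feasible corners and C = 3s + 6t:
  (43/5, 0) → C = 129/5
  (19/3, 0) → C = 19
  (363/43, 68/43) → C = 1497/43

The optimum lies where t = 0 and -9s + 12t = -57.
Solving simultaneously gives s = 19/3, t = 0.

s = 19/3, t = 0, minimum C = 19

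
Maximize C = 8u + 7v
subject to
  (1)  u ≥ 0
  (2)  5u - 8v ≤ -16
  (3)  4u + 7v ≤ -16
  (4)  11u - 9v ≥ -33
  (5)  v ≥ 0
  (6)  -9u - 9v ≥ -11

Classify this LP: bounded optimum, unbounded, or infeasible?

infeasible

The boundaries v = 0 and -9u - 9v = -11 meet at (11/9, 0), but that point violates 5u - 8v ≤ -16. Every candidate vertex is excluded by some other constraint, so the feasible region is empty.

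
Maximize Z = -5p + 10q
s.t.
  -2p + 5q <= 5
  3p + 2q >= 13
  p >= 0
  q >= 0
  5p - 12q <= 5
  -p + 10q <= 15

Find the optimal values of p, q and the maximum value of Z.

Corner points and Z = -5p + 10q:
  (83/23, 25/23) → Z = -165/23
  (25/8, 29/16) → Z = 5/2
  (115/19, 40/19) → Z = -175/19

p = 25/8, q = 29/16, maximum Z = 5/2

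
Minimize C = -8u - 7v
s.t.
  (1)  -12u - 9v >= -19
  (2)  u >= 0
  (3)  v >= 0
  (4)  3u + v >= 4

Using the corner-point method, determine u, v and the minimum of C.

Vertices and C = -8u - 7v:
  (19/12, 0) → C = -38/3
  (17/15, 3/5) → C = -199/15
  (4/3, 0) → C = -32/3

At the optimal vertex, -12u - 9v = -19 and 3u + v = 4.
Solving simultaneously gives u = 17/15, v = 3/5.

u = 17/15, v = 3/5, minimum C = -199/15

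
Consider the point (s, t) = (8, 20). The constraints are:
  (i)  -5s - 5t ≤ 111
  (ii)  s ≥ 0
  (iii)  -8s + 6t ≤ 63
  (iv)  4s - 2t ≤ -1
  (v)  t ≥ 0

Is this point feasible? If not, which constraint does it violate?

(i): -140 ≤ 111 ✓
(ii): 8 ≥ 0 ✓
(iii): 56 ≤ 63 ✓
(iv): -8 ≤ -1 ✓
(v): 20 ≥ 0 ✓

feasible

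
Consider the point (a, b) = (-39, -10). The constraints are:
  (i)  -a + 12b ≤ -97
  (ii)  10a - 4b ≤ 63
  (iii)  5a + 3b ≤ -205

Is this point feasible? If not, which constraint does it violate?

Constraint (i): -a + 12b = -81, which is not ≤ -97. All other constraints are satisfied.

not feasible — violates (i)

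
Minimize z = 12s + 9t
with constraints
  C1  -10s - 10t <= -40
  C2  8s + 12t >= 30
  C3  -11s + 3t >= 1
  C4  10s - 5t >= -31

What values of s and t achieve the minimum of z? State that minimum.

s = -11/15, t = 71/15, minimum z = 169/5

Extreme points and z = 12s + 9t:
  (11/14, 45/14) → z = 537/14
  (-11/15, 71/15) → z = 169/5
  (88/25, 331/25) → z = 807/5

At the optimal vertex, -10s - 10t = -40 and 10s - 5t = -31.
Solving simultaneously gives s = -11/15, t = 71/15.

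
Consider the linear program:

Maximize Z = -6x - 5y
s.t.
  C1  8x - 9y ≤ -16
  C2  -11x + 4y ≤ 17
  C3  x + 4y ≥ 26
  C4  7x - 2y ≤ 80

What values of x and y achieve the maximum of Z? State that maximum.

Extreme points and Z = -6x - 5y:
  (170/41, 224/41) → Z = -2140/41
  (16, 16) → Z = -176
  (3/4, 101/16) → Z = -577/16
  (59, 333/2) → Z = -2373/2

The optimum lies where -11x + 4y = 17 and x + 4y = 26.
Solving simultaneously gives x = 3/4, y = 101/16.

x = 3/4, y = 101/16, maximum Z = -577/16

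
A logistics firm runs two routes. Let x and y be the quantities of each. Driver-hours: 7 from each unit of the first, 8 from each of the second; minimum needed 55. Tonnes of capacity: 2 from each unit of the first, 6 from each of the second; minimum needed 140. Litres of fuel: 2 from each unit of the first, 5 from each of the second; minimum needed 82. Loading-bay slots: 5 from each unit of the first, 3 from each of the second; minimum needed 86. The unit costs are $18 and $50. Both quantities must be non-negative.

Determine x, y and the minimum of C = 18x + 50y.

x = 4, y = 22, minimum C = 1172

Vertices and C = 18x + 50y:
  (0, 86/3) → C = 4300/3
  (70, 0) → C = 1260
  (4, 22) → C = 1172
The feasible region is unbounded (it extends along (0, 1), (1, 0)), but C strictly increases along every unbounded feasible direction, so there is no improving ray and the minimum is attained at a vertex.

The optimum lies where 2x + 6y = 140 and 5x + 3y = 86.
Solving simultaneously gives x = 4, y = 22.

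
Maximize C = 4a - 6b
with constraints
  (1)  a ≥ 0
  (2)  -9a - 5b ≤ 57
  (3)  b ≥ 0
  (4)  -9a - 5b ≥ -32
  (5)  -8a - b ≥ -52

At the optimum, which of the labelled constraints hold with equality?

Feasible corners and C = 4a - 6b:
  (0, 0) → C = 0
  (0, 32/5) → C = -192/5
  (32/9, 0) → C = 128/9

The maximum is at (32/9, 0). Substituting into each constraint, equality holds for (3) and (4); the remaining constraints have slack.

(3) and (4)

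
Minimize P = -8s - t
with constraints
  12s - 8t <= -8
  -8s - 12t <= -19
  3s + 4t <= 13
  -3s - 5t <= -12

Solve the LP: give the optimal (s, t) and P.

s = 1, t = 5/2, minimum P = -21/2

Feasible corners and P = -8s - t:
  (1, 5/2) → P = -21/2
  (2/3, 2) → P = -22/3
  (-49/4, 39/4) → P = 353/4
The feasible region is unbounded (it extends along (-4, 3), (-3, 2)), but P strictly increases along every unbounded feasible direction, so there is no improving ray and the minimum is attained at a vertex.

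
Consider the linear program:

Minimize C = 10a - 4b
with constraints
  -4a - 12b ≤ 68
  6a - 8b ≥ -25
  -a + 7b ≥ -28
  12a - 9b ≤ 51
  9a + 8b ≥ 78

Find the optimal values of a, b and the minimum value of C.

The optimum lies where 6a - 8b = -25 and 9a + 8b = 78.
Solving simultaneously gives a = 53/15, b = 231/40.

a = 53/15, b = 231/40, minimum C = 367/30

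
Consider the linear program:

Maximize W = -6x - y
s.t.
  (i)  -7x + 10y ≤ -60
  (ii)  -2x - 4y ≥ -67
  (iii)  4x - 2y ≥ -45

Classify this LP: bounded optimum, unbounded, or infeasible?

unbounded

From the feasible point (455/24, 349/48), moving in the direction (-2, -4) keeps every constraint satisfied while W increases without bound.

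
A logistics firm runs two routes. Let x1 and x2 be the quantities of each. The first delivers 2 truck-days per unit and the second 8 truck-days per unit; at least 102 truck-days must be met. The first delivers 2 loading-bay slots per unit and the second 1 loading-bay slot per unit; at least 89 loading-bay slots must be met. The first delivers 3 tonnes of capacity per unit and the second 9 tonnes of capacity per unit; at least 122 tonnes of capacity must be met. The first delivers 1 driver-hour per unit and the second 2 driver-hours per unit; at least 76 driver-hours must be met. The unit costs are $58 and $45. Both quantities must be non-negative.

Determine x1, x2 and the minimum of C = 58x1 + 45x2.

Vertices and C = 58x1 + 45x2:
  (0, 89) → C = 4005
  (76, 0) → C = 4408
  (34, 21) → C = 2917
The feasible region is unbounded (it extends along (0, 1), (1, 0)), but C strictly increases along every unbounded feasible direction, so there is no improving ray and the minimum is attained at a vertex.

x1 = 34, x2 = 21, minimum C = 2917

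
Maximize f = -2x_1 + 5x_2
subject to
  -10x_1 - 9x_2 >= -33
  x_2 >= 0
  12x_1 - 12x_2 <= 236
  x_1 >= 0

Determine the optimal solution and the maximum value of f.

x_1 = 0, x_2 = 11/3, maximum f = 55/3

At the optimal vertex, -10x_1 - 9x_2 = -33 and x_1 = 0.
Solving simultaneously gives x_1 = 0, x_2 = 11/3.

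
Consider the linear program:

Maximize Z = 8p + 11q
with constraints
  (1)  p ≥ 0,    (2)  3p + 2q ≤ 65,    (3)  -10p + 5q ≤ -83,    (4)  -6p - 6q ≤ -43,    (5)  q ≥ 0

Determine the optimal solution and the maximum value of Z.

Feasible corners and Z = 8p + 11q:
  (491/35, 401/35) → Z = 8339/35
  (65/3, 0) → Z = 520/3
  (83/10, 0) → Z = 332/5

p = 491/35, q = 401/35, maximum Z = 8339/35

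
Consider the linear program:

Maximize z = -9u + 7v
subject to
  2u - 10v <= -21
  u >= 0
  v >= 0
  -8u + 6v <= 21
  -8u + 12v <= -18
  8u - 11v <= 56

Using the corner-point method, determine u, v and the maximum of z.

u = 54/7, v = 51/14, maximum z = -615/14

Vertices and z = -9u + 7v:
  (54/7, 51/14) → z = -615/14
  (791/58, 140/29) → z = -5159/58
  (237/4, 38) → z = -1069/4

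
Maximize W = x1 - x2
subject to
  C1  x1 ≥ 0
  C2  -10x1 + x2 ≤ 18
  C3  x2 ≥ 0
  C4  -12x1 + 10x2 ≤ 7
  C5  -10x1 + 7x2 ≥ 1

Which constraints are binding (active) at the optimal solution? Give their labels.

Vertices and W = x1 - x2:
  (0, 7/10) → W = -7/10
  (0, 1/7) → W = -1/7
  (39/16, 29/8) → W = -19/16

The maximum is at (0, 1/7). Substituting into each constraint, equality holds for C1 and C5; the remaining constraints have slack.

C1 and C5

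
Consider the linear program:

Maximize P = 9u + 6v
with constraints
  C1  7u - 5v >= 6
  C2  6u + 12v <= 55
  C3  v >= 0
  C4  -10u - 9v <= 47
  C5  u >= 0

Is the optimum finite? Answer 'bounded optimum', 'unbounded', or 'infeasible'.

bounded optimum

Feasible corners and P = 9u + 6v:
  (347/114, 349/114) → P = 1739/38
  (6/7, 0) → P = 54/7
  (55/6, 0) → P = 165/2
The feasible region has finitely many vertices and no improving ray; the maximum is 165/2 at (55/6, 0).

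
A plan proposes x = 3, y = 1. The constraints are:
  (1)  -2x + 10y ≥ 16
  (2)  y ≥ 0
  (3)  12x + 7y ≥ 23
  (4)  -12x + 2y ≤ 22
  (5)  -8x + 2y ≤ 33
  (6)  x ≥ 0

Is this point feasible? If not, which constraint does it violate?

Constraint (1): -2x + 10y = 4, which is not ≥ 16. All other constraints are satisfied.

not feasible — violates (1)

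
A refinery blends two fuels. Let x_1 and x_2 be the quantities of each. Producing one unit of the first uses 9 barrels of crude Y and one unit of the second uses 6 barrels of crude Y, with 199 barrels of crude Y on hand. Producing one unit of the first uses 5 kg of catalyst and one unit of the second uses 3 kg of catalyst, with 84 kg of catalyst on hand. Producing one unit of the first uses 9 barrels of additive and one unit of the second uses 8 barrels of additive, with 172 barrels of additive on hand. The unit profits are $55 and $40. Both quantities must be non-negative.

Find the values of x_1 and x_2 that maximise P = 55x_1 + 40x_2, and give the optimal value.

x_1 = 12, x_2 = 8, maximum P = 980

At the optimal vertex, 5x_1 + 3x_2 = 84 and 9x_1 + 8x_2 = 172.
Solving simultaneously gives x_1 = 12, x_2 = 8.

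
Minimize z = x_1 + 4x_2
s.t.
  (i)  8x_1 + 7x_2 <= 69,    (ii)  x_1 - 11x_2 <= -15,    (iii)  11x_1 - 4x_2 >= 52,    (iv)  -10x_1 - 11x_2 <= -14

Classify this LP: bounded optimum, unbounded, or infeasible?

bounded optimum

Extreme points and z = x_1 + 4x_2:
  (654/95, 189/95) → z = 282/19
  (640/109, 343/109) → z = 2012/109
  (632/117, 217/117) → z = 500/39
The feasible region has finitely many vertices and no improving ray; the minimum is 500/39 at (632/117, 217/117).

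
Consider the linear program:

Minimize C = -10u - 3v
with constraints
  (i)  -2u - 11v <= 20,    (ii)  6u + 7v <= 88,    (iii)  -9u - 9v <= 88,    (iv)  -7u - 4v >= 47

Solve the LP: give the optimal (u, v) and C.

Corner points and C = -10u - 3v:
  (-788/81, -4/81) → C = 7892/81
  (-19/3, -2/3) → C = 196/3
  (-1408/9, 440/3) → C = 10120/9
  (-681/25, 898/25) → C = 4116/25

The binding constraints are -2u - 11v = 20 and -7u - 4v = 47.
Solving simultaneously gives u = -19/3, v = -2/3.

u = -19/3, v = -2/3, minimum C = 196/3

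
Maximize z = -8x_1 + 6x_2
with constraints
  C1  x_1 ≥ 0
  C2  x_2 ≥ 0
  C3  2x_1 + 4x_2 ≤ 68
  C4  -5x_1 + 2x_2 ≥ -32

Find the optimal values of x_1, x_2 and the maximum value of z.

Feasible corners and z = -8x_1 + 6x_2:
  (0, 0) → z = 0
  (0, 17) → z = 102
  (32/5, 0) → z = -256/5
  (11, 23/2) → z = -19

At the optimal vertex, x_1 = 0 and 2x_1 + 4x_2 = 68.
Solving simultaneously gives x_1 = 0, x_2 = 17.

x_1 = 0, x_2 = 17, maximum z = 102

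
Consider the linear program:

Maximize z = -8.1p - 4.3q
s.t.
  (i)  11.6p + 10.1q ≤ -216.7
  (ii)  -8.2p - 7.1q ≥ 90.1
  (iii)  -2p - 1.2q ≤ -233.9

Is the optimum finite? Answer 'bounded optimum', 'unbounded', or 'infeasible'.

Vertices and z = -8.1p - 4.3q:
  (31428/23, -36589/23) → z = -972341/230
  (262243/628, -78666/157) → z = -7711131/6280
The feasible region has finitely many vertices and no improving ray; the maximum is -7711131/6280 at (262243/628, -78666/157).

bounded optimum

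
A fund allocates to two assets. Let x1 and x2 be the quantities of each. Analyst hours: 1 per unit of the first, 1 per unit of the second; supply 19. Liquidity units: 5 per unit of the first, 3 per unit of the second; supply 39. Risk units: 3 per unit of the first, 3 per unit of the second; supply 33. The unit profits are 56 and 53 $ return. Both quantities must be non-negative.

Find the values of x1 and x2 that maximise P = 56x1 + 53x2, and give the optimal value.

x1 = 3, x2 = 8, maximum P = 592

Feasible corners and P = 56x1 + 53x2:
  (0, 0) → P = 0
  (0, 11) → P = 583
  (39/5, 0) → P = 2184/5
  (3, 8) → P = 592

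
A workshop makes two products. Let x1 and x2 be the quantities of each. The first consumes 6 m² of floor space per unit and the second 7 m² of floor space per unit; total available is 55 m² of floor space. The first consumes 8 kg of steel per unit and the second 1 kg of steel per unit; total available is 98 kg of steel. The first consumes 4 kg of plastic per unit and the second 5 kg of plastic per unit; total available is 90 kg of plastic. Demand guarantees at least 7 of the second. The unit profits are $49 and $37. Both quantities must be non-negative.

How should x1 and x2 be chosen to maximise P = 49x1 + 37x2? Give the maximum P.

Feasible corners and P = 49x1 + 37x2:
  (0, 55/7) → P = 2035/7
  (0, 7) → P = 259
  (1, 7) → P = 308

The optimum lies where 6x1 + 7x2 = 55 and x2 = 7.
Solving simultaneously gives x1 = 1, x2 = 7.

x1 = 1, x2 = 7, maximum P = 308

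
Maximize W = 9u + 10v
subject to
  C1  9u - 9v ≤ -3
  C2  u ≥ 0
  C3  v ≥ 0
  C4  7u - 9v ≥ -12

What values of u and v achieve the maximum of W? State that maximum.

Vertices and W = 9u + 10v:
  (0, 1/3) → W = 10/3
  (9/2, 29/6) → W = 533/6
  (0, 4/3) → W = 40/3

u = 9/2, v = 29/6, maximum W = 533/6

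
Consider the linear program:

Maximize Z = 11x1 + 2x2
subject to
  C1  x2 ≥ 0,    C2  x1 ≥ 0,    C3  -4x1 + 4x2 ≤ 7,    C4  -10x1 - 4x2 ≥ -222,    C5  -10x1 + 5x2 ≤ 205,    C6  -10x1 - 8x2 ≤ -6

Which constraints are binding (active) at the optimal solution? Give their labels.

C1 and C4

Corner points and Z = 11x1 + 2x2:
  (111/5, 0) → Z = 1221/5
  (3/5, 0) → Z = 33/5
  (0, 7/4) → Z = 7/2
  (0, 3/4) → Z = 3/2
  (215/14, 479/28) → Z = 1422/7

The maximum is at (111/5, 0). Substituting into each constraint, equality holds for C1 and C4; the remaining constraints have slack.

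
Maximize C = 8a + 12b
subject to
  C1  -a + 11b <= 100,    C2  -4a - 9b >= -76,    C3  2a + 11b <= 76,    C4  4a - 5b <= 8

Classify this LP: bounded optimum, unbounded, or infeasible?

bounded optimum

Vertices and C = 8a + 12b:
  (-8, 92/11) → C = 400/11
  (76/13, 76/13) → C = 1520/13
  (113/14, 34/7) → C = 860/7
The feasible region has finitely many vertices and no improving ray; the maximum is 860/7 at (113/14, 34/7).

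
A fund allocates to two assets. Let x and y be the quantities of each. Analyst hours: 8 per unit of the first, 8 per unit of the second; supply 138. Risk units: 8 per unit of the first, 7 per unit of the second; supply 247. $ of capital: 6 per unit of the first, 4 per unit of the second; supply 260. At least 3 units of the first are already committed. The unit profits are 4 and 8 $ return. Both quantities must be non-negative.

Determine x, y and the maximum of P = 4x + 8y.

Corner points and P = 4x + 8y:
  (69/4, 0) → P = 69
  (3, 0) → P = 12
  (3, 57/4) → P = 126

x = 3, y = 57/4, maximum P = 126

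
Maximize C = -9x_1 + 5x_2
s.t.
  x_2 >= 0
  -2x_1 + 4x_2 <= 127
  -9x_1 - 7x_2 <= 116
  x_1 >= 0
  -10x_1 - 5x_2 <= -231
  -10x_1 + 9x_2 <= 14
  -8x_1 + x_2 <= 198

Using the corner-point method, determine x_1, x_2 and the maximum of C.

Extreme points and C = -9x_1 + 5x_2:
  (231/10, 0) → C = -2079/10
  (1087/22, 621/11) → C = -3573/22
  (287/20, 35/2) → C = -833/20
The feasible region is unbounded (it extends along (2, 1), (1, 0)), but C strictly decreases along every unbounded feasible direction, so there is no improving ray and the maximum is attained at a vertex.

The optimum lies where -10x_1 - 5x_2 = -231 and -10x_1 + 9x_2 = 14.
Solving simultaneously gives x_1 = 287/20, x_2 = 35/2.

x_1 = 287/20, x_2 = 35/2, maximum C = -833/20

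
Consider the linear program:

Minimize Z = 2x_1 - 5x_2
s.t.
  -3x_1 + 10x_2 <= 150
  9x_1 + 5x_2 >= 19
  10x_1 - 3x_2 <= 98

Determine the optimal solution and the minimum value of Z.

Corner points and Z = 2x_1 - 5x_2:
  (-16/3, 67/5) → Z = -233/3
  (110/7, 138/7) → Z = -470/7
  (547/77, -692/77) → Z = 414/7

At the optimal vertex, -3x_1 + 10x_2 = 150 and 9x_1 + 5x_2 = 19.
Solving simultaneously gives x_1 = -16/3, x_2 = 67/5.

x_1 = -16/3, x_2 = 67/5, minimum Z = -233/3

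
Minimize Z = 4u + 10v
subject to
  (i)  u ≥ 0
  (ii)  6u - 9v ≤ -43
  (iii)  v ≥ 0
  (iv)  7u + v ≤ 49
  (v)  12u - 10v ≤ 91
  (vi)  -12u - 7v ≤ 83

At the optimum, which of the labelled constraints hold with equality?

Feasible corners and Z = 4u + 10v:
  (0, 43/9) → Z = 430/9
  (0, 49) → Z = 490
  (398/69, 595/69) → Z = 2514/23

The minimum is at (0, 43/9). Substituting into each constraint, equality holds for (i) and (ii); the remaining constraints have slack.

(i) and (ii)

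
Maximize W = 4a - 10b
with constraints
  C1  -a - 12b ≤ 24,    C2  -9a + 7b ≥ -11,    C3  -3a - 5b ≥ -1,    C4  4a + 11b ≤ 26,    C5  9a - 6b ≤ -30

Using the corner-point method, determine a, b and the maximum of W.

a = -84/19, b = -31/19, maximum W = -26/19

Feasible corners and W = 4a - 10b:
  (-84/19, -31/19) → W = -26/19
  (-119/13, 74/13) → W = -1216/13
  (-16/7, 11/7) → W = -174/7
The feasible region is unbounded (it extends along (-11, 4), (-12, 1)), but W strictly decreases along every unbounded feasible direction, so there is no improving ray and the maximum is attained at a vertex.

The optimum lies where -a - 12b = 24 and 9a - 6b = -30.
Solving simultaneously gives a = -84/19, b = -31/19.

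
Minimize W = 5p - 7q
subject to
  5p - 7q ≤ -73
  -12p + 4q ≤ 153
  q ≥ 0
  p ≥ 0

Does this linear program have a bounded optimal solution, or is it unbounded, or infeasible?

From the feasible point (0, 73/7), moving in the direction (4, 12) keeps every constraint satisfied while W decreases without bound.

unbounded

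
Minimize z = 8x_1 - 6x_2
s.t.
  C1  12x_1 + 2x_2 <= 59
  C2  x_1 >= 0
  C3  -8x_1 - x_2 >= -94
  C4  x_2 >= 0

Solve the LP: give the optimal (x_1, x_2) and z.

Corner points and z = 8x_1 - 6x_2:
  (0, 59/2) → z = -177
  (59/12, 0) → z = 118/3
  (0, 0) → z = 0

The optimum lies where 12x_1 + 2x_2 = 59 and x_1 = 0.
Solving simultaneously gives x_1 = 0, x_2 = 59/2.

x_1 = 0, x_2 = 59/2, minimum z = -177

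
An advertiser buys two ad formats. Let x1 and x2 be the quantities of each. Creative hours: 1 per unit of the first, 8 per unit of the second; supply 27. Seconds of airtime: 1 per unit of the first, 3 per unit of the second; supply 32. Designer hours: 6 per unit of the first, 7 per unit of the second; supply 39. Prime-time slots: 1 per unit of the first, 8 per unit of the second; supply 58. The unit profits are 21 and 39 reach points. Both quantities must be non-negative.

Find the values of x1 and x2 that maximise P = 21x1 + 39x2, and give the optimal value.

Corner points and P = 21x1 + 39x2:
  (0, 0) → P = 0
  (0, 27/8) → P = 1053/8
  (13/2, 0) → P = 273/2
  (3, 3) → P = 180

At the optimal vertex, x1 + 8x2 = 27 and 6x1 + 7x2 = 39.
Solving simultaneously gives x1 = 3, x2 = 3.

x1 = 3, x2 = 3, maximum P = 180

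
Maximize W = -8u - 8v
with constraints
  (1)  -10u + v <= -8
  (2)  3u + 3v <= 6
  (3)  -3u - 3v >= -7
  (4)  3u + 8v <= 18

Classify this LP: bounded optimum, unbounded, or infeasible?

From the feasible point (10/11, 12/11), moving in the direction (-1, -10) keeps every constraint satisfied while W increases without bound.

unbounded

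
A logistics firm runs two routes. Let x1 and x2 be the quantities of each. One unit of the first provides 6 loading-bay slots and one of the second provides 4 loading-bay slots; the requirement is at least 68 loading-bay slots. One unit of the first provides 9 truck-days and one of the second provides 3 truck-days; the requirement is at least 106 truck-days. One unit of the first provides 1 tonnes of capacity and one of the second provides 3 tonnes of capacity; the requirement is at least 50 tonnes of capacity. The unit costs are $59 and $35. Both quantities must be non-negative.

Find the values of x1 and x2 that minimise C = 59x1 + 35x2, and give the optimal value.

Vertices and C = 59x1 + 35x2:
  (0, 106/3) → C = 3710/3
  (50, 0) → C = 2950
  (7, 43/3) → C = 2744/3
The feasible region is unbounded (it extends along (0, 1), (1, 0)), but C strictly increases along every unbounded feasible direction, so there is no improving ray and the minimum is attained at a vertex.

The binding constraints are 9x1 + 3x2 = 106 and x1 + 3x2 = 50.
Solving simultaneously gives x1 = 7, x2 = 43/3.

x1 = 7, x2 = 43/3, minimum C = 2744/3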